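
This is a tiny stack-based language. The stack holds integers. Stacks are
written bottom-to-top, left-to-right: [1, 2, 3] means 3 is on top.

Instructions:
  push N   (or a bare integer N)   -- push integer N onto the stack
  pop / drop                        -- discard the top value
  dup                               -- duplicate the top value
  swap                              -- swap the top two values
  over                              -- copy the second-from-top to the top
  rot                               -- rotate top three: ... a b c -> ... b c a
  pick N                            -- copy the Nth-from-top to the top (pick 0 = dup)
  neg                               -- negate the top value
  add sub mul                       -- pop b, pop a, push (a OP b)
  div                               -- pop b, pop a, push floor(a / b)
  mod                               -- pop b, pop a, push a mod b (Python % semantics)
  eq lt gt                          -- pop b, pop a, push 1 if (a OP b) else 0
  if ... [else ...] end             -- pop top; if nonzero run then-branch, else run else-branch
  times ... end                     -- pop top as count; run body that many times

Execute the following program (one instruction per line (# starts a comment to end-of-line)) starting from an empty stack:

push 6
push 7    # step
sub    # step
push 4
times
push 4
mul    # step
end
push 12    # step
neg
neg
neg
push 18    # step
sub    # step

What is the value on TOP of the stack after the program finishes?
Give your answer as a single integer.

Answer: -30

Derivation:
After 'push 6': [6]
After 'push 7': [6, 7]
After 'sub': [-1]
After 'push 4': [-1, 4]
After 'times': [-1]
After 'push 4': [-1, 4]
After 'mul': [-4]
After 'push 4': [-4, 4]
After 'mul': [-16]
After 'push 4': [-16, 4]
After 'mul': [-64]
After 'push 4': [-64, 4]
After 'mul': [-256]
After 'push 12': [-256, 12]
After 'neg': [-256, -12]
After 'neg': [-256, 12]
After 'neg': [-256, -12]
After 'push 18': [-256, -12, 18]
After 'sub': [-256, -30]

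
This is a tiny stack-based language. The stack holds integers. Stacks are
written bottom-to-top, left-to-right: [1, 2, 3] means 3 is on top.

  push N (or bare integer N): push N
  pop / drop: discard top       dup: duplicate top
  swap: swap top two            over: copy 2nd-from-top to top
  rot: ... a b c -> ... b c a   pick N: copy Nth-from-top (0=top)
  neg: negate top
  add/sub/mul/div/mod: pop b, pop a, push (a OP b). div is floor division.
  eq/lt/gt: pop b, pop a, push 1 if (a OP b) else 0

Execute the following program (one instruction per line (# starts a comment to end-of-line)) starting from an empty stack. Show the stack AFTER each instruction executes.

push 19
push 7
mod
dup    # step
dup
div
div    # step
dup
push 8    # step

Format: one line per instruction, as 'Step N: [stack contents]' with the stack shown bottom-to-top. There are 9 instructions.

Step 1: [19]
Step 2: [19, 7]
Step 3: [5]
Step 4: [5, 5]
Step 5: [5, 5, 5]
Step 6: [5, 1]
Step 7: [5]
Step 8: [5, 5]
Step 9: [5, 5, 8]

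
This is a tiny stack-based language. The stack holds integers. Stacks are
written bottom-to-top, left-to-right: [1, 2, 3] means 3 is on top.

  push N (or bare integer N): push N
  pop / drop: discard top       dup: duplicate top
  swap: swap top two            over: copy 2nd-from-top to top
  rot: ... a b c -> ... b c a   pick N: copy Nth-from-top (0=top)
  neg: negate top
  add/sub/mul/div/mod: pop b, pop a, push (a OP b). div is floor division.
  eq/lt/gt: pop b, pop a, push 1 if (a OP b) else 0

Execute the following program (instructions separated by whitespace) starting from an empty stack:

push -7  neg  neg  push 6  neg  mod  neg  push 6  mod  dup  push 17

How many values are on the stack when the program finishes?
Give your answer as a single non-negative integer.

After 'push -7': stack = [-7] (depth 1)
After 'neg': stack = [7] (depth 1)
After 'neg': stack = [-7] (depth 1)
After 'push 6': stack = [-7, 6] (depth 2)
After 'neg': stack = [-7, -6] (depth 2)
After 'mod': stack = [-1] (depth 1)
After 'neg': stack = [1] (depth 1)
After 'push 6': stack = [1, 6] (depth 2)
After 'mod': stack = [1] (depth 1)
After 'dup': stack = [1, 1] (depth 2)
After 'push 17': stack = [1, 1, 17] (depth 3)

Answer: 3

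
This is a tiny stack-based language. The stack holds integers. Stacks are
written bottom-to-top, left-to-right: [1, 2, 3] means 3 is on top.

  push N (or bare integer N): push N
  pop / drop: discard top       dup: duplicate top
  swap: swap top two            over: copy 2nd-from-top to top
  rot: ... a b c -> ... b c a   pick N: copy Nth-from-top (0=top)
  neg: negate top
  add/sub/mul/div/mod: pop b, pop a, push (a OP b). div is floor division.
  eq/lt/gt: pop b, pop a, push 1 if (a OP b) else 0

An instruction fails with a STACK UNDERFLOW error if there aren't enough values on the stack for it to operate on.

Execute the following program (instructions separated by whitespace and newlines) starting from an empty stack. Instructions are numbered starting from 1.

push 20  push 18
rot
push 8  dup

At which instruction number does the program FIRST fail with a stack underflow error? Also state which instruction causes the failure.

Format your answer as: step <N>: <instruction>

Step 1 ('push 20'): stack = [20], depth = 1
Step 2 ('push 18'): stack = [20, 18], depth = 2
Step 3 ('rot'): needs 3 value(s) but depth is 2 — STACK UNDERFLOW

Answer: step 3: rot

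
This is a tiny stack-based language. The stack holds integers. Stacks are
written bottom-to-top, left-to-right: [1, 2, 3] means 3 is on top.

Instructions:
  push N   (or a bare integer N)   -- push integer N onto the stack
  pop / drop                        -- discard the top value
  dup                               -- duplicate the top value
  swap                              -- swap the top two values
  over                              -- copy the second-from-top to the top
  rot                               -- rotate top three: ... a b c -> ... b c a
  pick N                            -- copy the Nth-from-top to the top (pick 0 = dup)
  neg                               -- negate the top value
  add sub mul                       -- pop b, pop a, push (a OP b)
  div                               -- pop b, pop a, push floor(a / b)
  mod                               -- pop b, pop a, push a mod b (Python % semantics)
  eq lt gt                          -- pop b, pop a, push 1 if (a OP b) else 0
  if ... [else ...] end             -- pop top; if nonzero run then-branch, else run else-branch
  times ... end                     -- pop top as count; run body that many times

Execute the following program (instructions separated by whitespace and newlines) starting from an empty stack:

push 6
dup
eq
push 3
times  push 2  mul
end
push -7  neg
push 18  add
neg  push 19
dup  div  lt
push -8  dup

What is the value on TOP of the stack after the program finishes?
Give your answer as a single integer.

Answer: -8

Derivation:
After 'push 6': [6]
After 'dup': [6, 6]
After 'eq': [1]
After 'push 3': [1, 3]
After 'times': [1]
After 'push 2': [1, 2]
After 'mul': [2]
After 'push 2': [2, 2]
After 'mul': [4]
After 'push 2': [4, 2]
  ...
After 'neg': [8, 7]
After 'push 18': [8, 7, 18]
After 'add': [8, 25]
After 'neg': [8, -25]
After 'push 19': [8, -25, 19]
After 'dup': [8, -25, 19, 19]
After 'div': [8, -25, 1]
After 'lt': [8, 1]
After 'push -8': [8, 1, -8]
After 'dup': [8, 1, -8, -8]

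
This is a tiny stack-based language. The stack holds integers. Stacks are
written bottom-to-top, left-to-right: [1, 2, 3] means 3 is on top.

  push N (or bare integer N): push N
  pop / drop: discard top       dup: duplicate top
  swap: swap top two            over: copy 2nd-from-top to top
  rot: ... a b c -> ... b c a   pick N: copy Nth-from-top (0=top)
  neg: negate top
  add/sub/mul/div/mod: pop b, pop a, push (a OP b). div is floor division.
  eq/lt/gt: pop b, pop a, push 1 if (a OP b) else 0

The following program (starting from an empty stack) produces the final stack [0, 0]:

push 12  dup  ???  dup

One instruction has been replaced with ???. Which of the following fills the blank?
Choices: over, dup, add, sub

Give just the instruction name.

Stack before ???: [12, 12]
Stack after ???:  [0]
Checking each choice:
  over: produces [12, 12, 12, 12]
  dup: produces [12, 12, 12, 12]
  add: produces [24, 24]
  sub: MATCH


Answer: sub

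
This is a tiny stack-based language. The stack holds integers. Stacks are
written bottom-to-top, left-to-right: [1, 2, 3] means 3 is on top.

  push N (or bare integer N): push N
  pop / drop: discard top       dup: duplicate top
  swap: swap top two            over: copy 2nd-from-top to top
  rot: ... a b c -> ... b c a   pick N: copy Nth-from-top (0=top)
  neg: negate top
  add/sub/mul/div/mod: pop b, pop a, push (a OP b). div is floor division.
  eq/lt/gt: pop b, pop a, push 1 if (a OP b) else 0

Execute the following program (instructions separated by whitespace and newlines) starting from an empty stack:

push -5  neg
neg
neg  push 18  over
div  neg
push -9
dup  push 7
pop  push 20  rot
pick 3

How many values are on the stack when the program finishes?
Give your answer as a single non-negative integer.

Answer: 6

Derivation:
After 'push -5': stack = [-5] (depth 1)
After 'neg': stack = [5] (depth 1)
After 'neg': stack = [-5] (depth 1)
After 'neg': stack = [5] (depth 1)
After 'push 18': stack = [5, 18] (depth 2)
After 'over': stack = [5, 18, 5] (depth 3)
After 'div': stack = [5, 3] (depth 2)
After 'neg': stack = [5, -3] (depth 2)
After 'push -9': stack = [5, -3, -9] (depth 3)
After 'dup': stack = [5, -3, -9, -9] (depth 4)
After 'push 7': stack = [5, -3, -9, -9, 7] (depth 5)
After 'pop': stack = [5, -3, -9, -9] (depth 4)
After 'push 20': stack = [5, -3, -9, -9, 20] (depth 5)
After 'rot': stack = [5, -3, -9, 20, -9] (depth 5)
After 'pick 3': stack = [5, -3, -9, 20, -9, -3] (depth 6)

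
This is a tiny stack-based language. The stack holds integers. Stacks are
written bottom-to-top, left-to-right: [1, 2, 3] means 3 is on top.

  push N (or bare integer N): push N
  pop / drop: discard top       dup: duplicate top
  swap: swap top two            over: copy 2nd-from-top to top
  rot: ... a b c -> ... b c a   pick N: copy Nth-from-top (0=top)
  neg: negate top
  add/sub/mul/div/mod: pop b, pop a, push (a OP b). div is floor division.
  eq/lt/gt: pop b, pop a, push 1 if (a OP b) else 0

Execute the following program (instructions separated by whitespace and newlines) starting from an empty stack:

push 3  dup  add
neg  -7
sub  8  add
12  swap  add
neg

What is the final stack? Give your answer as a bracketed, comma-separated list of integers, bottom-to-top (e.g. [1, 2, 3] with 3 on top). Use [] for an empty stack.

Answer: [-21]

Derivation:
After 'push 3': [3]
After 'dup': [3, 3]
After 'add': [6]
After 'neg': [-6]
After 'push -7': [-6, -7]
After 'sub': [1]
After 'push 8': [1, 8]
After 'add': [9]
After 'push 12': [9, 12]
After 'swap': [12, 9]
After 'add': [21]
After 'neg': [-21]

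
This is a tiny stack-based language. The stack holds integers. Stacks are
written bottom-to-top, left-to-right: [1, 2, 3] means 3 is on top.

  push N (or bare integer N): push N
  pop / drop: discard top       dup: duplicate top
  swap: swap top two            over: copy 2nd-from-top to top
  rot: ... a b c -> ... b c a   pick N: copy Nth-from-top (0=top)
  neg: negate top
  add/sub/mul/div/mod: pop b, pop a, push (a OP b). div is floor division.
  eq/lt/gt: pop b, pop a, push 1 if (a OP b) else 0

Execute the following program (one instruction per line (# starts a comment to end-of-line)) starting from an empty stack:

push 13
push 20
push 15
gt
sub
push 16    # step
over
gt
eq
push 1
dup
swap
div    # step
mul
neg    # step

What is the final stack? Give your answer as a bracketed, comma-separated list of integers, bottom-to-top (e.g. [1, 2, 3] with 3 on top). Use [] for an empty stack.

After 'push 13': [13]
After 'push 20': [13, 20]
After 'push 15': [13, 20, 15]
After 'gt': [13, 1]
After 'sub': [12]
After 'push 16': [12, 16]
After 'over': [12, 16, 12]
After 'gt': [12, 1]
After 'eq': [0]
After 'push 1': [0, 1]
After 'dup': [0, 1, 1]
After 'swap': [0, 1, 1]
After 'div': [0, 1]
After 'mul': [0]
After 'neg': [0]

Answer: [0]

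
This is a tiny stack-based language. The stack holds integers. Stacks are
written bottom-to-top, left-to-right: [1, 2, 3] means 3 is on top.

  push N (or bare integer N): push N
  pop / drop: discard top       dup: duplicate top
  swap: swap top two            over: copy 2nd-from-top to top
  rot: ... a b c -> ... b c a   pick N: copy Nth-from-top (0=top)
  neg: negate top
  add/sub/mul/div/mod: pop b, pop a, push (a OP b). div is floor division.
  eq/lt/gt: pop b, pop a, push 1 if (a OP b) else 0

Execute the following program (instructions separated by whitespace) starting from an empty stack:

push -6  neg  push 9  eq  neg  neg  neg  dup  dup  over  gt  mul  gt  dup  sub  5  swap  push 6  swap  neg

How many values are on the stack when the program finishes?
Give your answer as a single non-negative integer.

After 'push -6': stack = [-6] (depth 1)
After 'neg': stack = [6] (depth 1)
After 'push 9': stack = [6, 9] (depth 2)
After 'eq': stack = [0] (depth 1)
After 'neg': stack = [0] (depth 1)
After 'neg': stack = [0] (depth 1)
After 'neg': stack = [0] (depth 1)
After 'dup': stack = [0, 0] (depth 2)
After 'dup': stack = [0, 0, 0] (depth 3)
After 'over': stack = [0, 0, 0, 0] (depth 4)
After 'gt': stack = [0, 0, 0] (depth 3)
After 'mul': stack = [0, 0] (depth 2)
After 'gt': stack = [0] (depth 1)
After 'dup': stack = [0, 0] (depth 2)
After 'sub': stack = [0] (depth 1)
After 'push 5': stack = [0, 5] (depth 2)
After 'swap': stack = [5, 0] (depth 2)
After 'push 6': stack = [5, 0, 6] (depth 3)
After 'swap': stack = [5, 6, 0] (depth 3)
After 'neg': stack = [5, 6, 0] (depth 3)

Answer: 3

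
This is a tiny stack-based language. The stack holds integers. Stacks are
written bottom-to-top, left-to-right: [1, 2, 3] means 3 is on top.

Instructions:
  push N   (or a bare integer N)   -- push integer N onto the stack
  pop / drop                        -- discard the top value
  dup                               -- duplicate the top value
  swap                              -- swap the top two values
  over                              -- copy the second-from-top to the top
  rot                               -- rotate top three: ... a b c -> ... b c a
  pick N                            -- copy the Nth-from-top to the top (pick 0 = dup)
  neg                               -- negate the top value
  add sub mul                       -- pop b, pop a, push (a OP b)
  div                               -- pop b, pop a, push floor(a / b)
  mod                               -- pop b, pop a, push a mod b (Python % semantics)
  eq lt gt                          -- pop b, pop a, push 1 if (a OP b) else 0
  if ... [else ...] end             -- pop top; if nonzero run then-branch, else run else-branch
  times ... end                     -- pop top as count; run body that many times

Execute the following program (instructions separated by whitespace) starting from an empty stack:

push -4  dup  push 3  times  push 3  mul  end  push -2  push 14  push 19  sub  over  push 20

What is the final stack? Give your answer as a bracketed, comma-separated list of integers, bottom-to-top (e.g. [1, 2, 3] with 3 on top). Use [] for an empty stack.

After 'push -4': [-4]
After 'dup': [-4, -4]
After 'push 3': [-4, -4, 3]
After 'times': [-4, -4]
After 'push 3': [-4, -4, 3]
After 'mul': [-4, -12]
After 'push 3': [-4, -12, 3]
After 'mul': [-4, -36]
After 'push 3': [-4, -36, 3]
After 'mul': [-4, -108]
After 'push -2': [-4, -108, -2]
After 'push 14': [-4, -108, -2, 14]
After 'push 19': [-4, -108, -2, 14, 19]
After 'sub': [-4, -108, -2, -5]
After 'over': [-4, -108, -2, -5, -2]
After 'push 20': [-4, -108, -2, -5, -2, 20]

Answer: [-4, -108, -2, -5, -2, 20]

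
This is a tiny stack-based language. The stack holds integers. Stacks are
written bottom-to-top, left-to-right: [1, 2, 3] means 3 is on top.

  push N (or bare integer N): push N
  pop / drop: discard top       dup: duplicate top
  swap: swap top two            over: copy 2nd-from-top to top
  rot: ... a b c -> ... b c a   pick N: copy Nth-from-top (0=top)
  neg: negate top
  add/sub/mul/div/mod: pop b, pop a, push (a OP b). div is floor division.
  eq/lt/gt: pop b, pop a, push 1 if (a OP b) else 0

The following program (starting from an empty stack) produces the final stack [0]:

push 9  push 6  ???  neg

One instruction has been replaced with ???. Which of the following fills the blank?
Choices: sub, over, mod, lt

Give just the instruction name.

Answer: lt

Derivation:
Stack before ???: [9, 6]
Stack after ???:  [0]
Checking each choice:
  sub: produces [-3]
  over: produces [9, 6, -9]
  mod: produces [-3]
  lt: MATCH


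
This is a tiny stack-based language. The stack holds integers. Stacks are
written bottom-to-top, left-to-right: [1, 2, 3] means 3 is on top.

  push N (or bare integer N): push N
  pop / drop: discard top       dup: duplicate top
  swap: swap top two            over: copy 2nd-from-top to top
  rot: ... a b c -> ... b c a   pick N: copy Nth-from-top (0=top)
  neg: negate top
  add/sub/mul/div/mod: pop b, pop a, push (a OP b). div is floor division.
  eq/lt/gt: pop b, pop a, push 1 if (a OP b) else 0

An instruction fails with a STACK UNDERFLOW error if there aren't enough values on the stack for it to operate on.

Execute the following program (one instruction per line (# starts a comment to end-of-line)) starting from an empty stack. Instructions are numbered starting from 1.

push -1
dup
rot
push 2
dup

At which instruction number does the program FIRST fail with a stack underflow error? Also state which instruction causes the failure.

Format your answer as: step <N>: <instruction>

Step 1 ('push -1'): stack = [-1], depth = 1
Step 2 ('dup'): stack = [-1, -1], depth = 2
Step 3 ('rot'): needs 3 value(s) but depth is 2 — STACK UNDERFLOW

Answer: step 3: rot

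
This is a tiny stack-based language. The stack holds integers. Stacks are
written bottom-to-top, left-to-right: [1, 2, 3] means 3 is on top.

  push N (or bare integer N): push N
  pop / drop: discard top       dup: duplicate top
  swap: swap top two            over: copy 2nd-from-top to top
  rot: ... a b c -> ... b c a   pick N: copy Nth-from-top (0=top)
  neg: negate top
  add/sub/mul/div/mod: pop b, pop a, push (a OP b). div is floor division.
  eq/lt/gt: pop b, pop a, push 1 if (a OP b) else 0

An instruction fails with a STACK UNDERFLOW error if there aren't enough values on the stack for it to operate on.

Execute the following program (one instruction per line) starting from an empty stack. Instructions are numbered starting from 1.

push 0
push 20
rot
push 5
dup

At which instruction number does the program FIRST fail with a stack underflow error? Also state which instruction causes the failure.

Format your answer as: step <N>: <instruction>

Answer: step 3: rot

Derivation:
Step 1 ('push 0'): stack = [0], depth = 1
Step 2 ('push 20'): stack = [0, 20], depth = 2
Step 3 ('rot'): needs 3 value(s) but depth is 2 — STACK UNDERFLOW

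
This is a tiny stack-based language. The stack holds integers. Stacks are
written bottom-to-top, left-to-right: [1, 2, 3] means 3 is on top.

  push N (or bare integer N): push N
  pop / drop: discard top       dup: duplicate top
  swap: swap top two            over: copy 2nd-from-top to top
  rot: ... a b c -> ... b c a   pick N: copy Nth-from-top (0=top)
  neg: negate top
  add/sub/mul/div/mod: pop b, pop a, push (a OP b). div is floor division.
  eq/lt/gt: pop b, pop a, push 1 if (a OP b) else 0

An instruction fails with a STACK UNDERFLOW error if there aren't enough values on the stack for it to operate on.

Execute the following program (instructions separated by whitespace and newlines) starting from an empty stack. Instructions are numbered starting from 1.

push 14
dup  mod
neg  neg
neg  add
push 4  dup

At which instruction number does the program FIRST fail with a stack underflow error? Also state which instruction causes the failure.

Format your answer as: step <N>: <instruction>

Step 1 ('push 14'): stack = [14], depth = 1
Step 2 ('dup'): stack = [14, 14], depth = 2
Step 3 ('mod'): stack = [0], depth = 1
Step 4 ('neg'): stack = [0], depth = 1
Step 5 ('neg'): stack = [0], depth = 1
Step 6 ('neg'): stack = [0], depth = 1
Step 7 ('add'): needs 2 value(s) but depth is 1 — STACK UNDERFLOW

Answer: step 7: add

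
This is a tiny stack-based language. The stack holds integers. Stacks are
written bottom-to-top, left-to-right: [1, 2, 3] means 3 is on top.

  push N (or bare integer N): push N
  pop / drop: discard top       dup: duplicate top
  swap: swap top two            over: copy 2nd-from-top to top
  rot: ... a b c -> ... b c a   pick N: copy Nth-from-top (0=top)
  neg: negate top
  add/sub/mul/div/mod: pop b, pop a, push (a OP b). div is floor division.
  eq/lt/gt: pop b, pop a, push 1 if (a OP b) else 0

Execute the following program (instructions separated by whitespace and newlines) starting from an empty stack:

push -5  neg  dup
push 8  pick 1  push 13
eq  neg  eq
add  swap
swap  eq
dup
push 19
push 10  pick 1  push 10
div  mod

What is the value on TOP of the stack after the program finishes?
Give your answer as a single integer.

Answer: 0

Derivation:
After 'push -5': [-5]
After 'neg': [5]
After 'dup': [5, 5]
After 'push 8': [5, 5, 8]
After 'pick 1': [5, 5, 8, 5]
After 'push 13': [5, 5, 8, 5, 13]
After 'eq': [5, 5, 8, 0]
After 'neg': [5, 5, 8, 0]
After 'eq': [5, 5, 0]
After 'add': [5, 5]
After 'swap': [5, 5]
After 'swap': [5, 5]
After 'eq': [1]
After 'dup': [1, 1]
After 'push 19': [1, 1, 19]
After 'push 10': [1, 1, 19, 10]
After 'pick 1': [1, 1, 19, 10, 19]
After 'push 10': [1, 1, 19, 10, 19, 10]
After 'div': [1, 1, 19, 10, 1]
After 'mod': [1, 1, 19, 0]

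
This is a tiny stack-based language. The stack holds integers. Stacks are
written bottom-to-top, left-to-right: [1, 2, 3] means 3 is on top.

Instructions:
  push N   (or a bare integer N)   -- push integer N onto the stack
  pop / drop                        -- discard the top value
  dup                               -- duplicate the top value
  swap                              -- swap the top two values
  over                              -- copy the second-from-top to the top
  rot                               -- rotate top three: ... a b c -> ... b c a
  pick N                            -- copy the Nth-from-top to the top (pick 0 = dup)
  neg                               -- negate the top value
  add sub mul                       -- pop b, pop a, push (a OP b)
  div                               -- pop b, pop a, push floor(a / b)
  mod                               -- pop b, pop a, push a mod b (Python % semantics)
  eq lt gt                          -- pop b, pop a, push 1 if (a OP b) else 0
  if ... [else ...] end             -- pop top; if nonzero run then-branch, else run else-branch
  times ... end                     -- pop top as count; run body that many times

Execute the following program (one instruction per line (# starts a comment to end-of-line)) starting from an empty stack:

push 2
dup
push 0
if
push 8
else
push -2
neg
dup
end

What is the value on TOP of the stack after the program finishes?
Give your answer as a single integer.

Answer: 2

Derivation:
After 'push 2': [2]
After 'dup': [2, 2]
After 'push 0': [2, 2, 0]
After 'if': [2, 2]
After 'push -2': [2, 2, -2]
After 'neg': [2, 2, 2]
After 'dup': [2, 2, 2, 2]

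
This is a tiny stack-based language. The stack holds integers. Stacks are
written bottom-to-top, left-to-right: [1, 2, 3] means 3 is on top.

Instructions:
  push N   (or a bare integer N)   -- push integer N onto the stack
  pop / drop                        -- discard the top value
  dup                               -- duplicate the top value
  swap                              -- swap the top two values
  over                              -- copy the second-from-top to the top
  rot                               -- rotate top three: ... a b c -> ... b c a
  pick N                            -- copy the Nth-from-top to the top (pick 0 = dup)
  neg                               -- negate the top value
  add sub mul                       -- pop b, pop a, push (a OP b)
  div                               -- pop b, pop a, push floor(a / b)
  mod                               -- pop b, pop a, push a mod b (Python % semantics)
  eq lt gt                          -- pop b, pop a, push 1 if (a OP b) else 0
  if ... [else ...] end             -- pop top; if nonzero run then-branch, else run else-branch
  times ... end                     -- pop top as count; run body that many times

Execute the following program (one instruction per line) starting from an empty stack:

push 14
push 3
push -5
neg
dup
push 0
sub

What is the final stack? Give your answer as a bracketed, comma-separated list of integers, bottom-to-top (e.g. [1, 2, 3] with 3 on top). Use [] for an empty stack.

After 'push 14': [14]
After 'push 3': [14, 3]
After 'push -5': [14, 3, -5]
After 'neg': [14, 3, 5]
After 'dup': [14, 3, 5, 5]
After 'push 0': [14, 3, 5, 5, 0]
After 'sub': [14, 3, 5, 5]

Answer: [14, 3, 5, 5]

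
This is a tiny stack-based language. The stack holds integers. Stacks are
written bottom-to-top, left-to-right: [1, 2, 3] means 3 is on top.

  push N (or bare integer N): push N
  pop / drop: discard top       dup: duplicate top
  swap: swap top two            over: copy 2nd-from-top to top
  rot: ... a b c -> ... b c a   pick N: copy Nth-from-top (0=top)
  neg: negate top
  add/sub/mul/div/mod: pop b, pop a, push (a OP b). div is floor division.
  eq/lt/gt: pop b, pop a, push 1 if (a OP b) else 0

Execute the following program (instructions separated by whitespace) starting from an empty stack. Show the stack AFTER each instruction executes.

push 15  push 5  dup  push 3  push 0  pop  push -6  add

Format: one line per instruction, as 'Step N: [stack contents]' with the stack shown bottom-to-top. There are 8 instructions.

Step 1: [15]
Step 2: [15, 5]
Step 3: [15, 5, 5]
Step 4: [15, 5, 5, 3]
Step 5: [15, 5, 5, 3, 0]
Step 6: [15, 5, 5, 3]
Step 7: [15, 5, 5, 3, -6]
Step 8: [15, 5, 5, -3]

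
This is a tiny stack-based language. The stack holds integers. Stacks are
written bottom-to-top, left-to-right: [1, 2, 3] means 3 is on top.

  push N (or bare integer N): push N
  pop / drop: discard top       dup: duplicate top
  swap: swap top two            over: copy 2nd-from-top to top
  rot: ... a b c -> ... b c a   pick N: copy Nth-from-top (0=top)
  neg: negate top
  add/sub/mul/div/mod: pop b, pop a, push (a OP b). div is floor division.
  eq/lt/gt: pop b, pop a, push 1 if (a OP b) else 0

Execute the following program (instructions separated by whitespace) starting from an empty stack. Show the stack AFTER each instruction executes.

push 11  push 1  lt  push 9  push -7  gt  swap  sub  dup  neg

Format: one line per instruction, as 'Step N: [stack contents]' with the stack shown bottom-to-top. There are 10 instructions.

Step 1: [11]
Step 2: [11, 1]
Step 3: [0]
Step 4: [0, 9]
Step 5: [0, 9, -7]
Step 6: [0, 1]
Step 7: [1, 0]
Step 8: [1]
Step 9: [1, 1]
Step 10: [1, -1]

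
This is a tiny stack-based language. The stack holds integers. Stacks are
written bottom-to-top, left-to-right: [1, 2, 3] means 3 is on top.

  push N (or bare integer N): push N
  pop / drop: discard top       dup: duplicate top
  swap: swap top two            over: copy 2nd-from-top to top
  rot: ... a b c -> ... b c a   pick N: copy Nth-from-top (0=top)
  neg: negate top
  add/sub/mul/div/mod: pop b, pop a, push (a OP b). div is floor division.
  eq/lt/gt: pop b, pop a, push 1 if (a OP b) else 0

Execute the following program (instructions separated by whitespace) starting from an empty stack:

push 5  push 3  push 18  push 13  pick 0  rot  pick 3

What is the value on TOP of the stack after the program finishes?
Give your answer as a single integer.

After 'push 5': [5]
After 'push 3': [5, 3]
After 'push 18': [5, 3, 18]
After 'push 13': [5, 3, 18, 13]
After 'pick 0': [5, 3, 18, 13, 13]
After 'rot': [5, 3, 13, 13, 18]
After 'pick 3': [5, 3, 13, 13, 18, 3]

Answer: 3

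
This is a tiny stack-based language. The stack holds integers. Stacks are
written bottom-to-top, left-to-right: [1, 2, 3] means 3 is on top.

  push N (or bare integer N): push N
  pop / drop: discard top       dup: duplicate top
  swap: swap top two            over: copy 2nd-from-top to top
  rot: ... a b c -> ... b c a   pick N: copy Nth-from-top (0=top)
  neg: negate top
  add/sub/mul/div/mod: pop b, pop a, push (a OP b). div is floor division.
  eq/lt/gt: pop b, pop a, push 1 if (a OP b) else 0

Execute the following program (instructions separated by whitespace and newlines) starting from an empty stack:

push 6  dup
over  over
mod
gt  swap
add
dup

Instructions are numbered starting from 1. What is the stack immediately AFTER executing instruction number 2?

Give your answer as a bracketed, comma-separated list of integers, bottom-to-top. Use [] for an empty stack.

Answer: [6, 6]

Derivation:
Step 1 ('push 6'): [6]
Step 2 ('dup'): [6, 6]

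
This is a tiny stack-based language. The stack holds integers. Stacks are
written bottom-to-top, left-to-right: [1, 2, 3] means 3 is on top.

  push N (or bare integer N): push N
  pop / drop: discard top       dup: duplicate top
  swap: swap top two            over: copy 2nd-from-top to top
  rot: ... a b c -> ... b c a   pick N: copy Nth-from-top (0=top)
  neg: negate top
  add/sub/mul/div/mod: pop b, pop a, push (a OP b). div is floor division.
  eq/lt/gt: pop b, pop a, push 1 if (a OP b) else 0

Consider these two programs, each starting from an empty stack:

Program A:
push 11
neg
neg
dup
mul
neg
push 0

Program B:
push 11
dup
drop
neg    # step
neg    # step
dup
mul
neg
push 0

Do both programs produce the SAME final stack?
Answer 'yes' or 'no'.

Answer: yes

Derivation:
Program A trace:
  After 'push 11': [11]
  After 'neg': [-11]
  After 'neg': [11]
  After 'dup': [11, 11]
  After 'mul': [121]
  After 'neg': [-121]
  After 'push 0': [-121, 0]
Program A final stack: [-121, 0]

Program B trace:
  After 'push 11': [11]
  After 'dup': [11, 11]
  After 'drop': [11]
  After 'neg': [-11]
  After 'neg': [11]
  After 'dup': [11, 11]
  After 'mul': [121]
  After 'neg': [-121]
  After 'push 0': [-121, 0]
Program B final stack: [-121, 0]
Same: yes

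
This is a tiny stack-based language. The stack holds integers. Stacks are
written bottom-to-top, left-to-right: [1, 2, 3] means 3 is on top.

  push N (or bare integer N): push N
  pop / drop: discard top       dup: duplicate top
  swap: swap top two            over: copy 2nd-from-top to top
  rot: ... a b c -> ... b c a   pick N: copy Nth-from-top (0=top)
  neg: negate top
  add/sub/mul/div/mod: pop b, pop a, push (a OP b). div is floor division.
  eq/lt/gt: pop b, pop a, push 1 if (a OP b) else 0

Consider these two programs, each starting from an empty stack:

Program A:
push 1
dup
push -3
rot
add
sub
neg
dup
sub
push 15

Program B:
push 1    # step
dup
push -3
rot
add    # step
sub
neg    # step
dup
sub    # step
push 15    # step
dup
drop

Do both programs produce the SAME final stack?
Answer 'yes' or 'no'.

Program A trace:
  After 'push 1': [1]
  After 'dup': [1, 1]
  After 'push -3': [1, 1, -3]
  After 'rot': [1, -3, 1]
  After 'add': [1, -2]
  After 'sub': [3]
  After 'neg': [-3]
  After 'dup': [-3, -3]
  After 'sub': [0]
  After 'push 15': [0, 15]
Program A final stack: [0, 15]

Program B trace:
  After 'push 1': [1]
  After 'dup': [1, 1]
  After 'push -3': [1, 1, -3]
  After 'rot': [1, -3, 1]
  After 'add': [1, -2]
  After 'sub': [3]
  After 'neg': [-3]
  After 'dup': [-3, -3]
  After 'sub': [0]
  After 'push 15': [0, 15]
  After 'dup': [0, 15, 15]
  After 'drop': [0, 15]
Program B final stack: [0, 15]
Same: yes

Answer: yes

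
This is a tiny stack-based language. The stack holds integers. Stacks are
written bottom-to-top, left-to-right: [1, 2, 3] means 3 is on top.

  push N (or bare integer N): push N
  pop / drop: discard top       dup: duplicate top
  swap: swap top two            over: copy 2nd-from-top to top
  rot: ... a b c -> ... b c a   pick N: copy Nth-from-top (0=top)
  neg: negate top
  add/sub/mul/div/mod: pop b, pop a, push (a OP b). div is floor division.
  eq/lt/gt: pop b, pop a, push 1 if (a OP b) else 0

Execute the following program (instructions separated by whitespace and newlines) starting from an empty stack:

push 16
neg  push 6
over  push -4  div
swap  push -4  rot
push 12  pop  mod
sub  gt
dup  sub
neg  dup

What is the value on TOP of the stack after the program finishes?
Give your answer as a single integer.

Answer: 0

Derivation:
After 'push 16': [16]
After 'neg': [-16]
After 'push 6': [-16, 6]
After 'over': [-16, 6, -16]
After 'push -4': [-16, 6, -16, -4]
After 'div': [-16, 6, 4]
After 'swap': [-16, 4, 6]
After 'push -4': [-16, 4, 6, -4]
After 'rot': [-16, 6, -4, 4]
After 'push 12': [-16, 6, -4, 4, 12]
After 'pop': [-16, 6, -4, 4]
After 'mod': [-16, 6, 0]
After 'sub': [-16, 6]
After 'gt': [0]
After 'dup': [0, 0]
After 'sub': [0]
After 'neg': [0]
After 'dup': [0, 0]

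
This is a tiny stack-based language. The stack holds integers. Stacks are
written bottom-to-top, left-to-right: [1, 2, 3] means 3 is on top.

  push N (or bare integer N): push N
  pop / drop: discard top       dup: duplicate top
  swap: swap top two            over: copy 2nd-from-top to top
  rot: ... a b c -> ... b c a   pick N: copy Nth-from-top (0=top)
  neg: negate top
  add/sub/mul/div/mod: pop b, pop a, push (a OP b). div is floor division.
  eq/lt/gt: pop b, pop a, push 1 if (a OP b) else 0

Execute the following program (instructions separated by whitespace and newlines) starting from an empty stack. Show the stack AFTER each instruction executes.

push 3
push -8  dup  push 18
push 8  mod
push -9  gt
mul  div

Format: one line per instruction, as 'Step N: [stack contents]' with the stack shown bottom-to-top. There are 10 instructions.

Step 1: [3]
Step 2: [3, -8]
Step 3: [3, -8, -8]
Step 4: [3, -8, -8, 18]
Step 5: [3, -8, -8, 18, 8]
Step 6: [3, -8, -8, 2]
Step 7: [3, -8, -8, 2, -9]
Step 8: [3, -8, -8, 1]
Step 9: [3, -8, -8]
Step 10: [3, 1]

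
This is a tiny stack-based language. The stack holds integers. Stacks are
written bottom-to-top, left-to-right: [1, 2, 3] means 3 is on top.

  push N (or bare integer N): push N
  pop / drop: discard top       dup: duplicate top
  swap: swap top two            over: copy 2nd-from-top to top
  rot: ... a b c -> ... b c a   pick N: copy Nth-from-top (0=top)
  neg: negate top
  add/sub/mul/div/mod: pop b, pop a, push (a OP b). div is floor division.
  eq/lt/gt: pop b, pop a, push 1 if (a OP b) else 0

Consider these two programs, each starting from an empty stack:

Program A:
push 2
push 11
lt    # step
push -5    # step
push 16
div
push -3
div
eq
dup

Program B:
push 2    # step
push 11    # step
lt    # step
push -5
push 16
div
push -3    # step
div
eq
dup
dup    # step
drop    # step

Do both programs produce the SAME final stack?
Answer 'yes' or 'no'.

Answer: yes

Derivation:
Program A trace:
  After 'push 2': [2]
  After 'push 11': [2, 11]
  After 'lt': [1]
  After 'push -5': [1, -5]
  After 'push 16': [1, -5, 16]
  After 'div': [1, -1]
  After 'push -3': [1, -1, -3]
  After 'div': [1, 0]
  After 'eq': [0]
  After 'dup': [0, 0]
Program A final stack: [0, 0]

Program B trace:
  After 'push 2': [2]
  After 'push 11': [2, 11]
  After 'lt': [1]
  After 'push -5': [1, -5]
  After 'push 16': [1, -5, 16]
  After 'div': [1, -1]
  After 'push -3': [1, -1, -3]
  After 'div': [1, 0]
  After 'eq': [0]
  After 'dup': [0, 0]
  After 'dup': [0, 0, 0]
  After 'drop': [0, 0]
Program B final stack: [0, 0]
Same: yes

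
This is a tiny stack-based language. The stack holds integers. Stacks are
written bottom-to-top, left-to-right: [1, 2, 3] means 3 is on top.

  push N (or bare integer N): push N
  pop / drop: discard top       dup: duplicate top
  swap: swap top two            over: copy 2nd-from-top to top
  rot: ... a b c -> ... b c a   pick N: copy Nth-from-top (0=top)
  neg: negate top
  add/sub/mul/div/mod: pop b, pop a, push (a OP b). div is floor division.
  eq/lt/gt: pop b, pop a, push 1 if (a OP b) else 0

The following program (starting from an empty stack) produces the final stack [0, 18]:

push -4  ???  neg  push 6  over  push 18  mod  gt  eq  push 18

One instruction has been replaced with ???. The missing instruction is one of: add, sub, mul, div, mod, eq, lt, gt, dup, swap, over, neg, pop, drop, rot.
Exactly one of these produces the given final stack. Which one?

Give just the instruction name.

Answer: neg

Derivation:
Stack before ???: [-4]
Stack after ???:  [4]
The instruction that transforms [-4] -> [4] is: neg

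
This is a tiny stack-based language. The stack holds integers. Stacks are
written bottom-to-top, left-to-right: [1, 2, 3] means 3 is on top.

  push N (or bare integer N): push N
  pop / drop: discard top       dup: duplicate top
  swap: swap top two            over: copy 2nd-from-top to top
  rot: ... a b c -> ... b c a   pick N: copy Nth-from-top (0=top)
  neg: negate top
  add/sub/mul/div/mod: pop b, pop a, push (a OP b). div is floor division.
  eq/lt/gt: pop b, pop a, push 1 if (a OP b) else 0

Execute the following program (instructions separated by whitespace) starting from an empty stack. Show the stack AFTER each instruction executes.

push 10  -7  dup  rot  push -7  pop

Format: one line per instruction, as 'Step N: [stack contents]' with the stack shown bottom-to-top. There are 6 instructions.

Step 1: [10]
Step 2: [10, -7]
Step 3: [10, -7, -7]
Step 4: [-7, -7, 10]
Step 5: [-7, -7, 10, -7]
Step 6: [-7, -7, 10]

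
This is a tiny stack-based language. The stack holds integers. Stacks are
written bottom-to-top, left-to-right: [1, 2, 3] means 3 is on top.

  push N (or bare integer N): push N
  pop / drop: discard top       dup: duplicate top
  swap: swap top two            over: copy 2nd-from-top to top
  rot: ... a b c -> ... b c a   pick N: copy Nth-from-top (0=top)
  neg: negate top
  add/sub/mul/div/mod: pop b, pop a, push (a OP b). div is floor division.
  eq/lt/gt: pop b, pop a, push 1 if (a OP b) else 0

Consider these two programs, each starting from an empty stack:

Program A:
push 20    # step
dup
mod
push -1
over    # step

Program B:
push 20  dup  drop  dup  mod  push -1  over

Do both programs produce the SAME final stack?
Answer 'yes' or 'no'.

Program A trace:
  After 'push 20': [20]
  After 'dup': [20, 20]
  After 'mod': [0]
  After 'push -1': [0, -1]
  After 'over': [0, -1, 0]
Program A final stack: [0, -1, 0]

Program B trace:
  After 'push 20': [20]
  After 'dup': [20, 20]
  After 'drop': [20]
  After 'dup': [20, 20]
  After 'mod': [0]
  After 'push -1': [0, -1]
  After 'over': [0, -1, 0]
Program B final stack: [0, -1, 0]
Same: yes

Answer: yes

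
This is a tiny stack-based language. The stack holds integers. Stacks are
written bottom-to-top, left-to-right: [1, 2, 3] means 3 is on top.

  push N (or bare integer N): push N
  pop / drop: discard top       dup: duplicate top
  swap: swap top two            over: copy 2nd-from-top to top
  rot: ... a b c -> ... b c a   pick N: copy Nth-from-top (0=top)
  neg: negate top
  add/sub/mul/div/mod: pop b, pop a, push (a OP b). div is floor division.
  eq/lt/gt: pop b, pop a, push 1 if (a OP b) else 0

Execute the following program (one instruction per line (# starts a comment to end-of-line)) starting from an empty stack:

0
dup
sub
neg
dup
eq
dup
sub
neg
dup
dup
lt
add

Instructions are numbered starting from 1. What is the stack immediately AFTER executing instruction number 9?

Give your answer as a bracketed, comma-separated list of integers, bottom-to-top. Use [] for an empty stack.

Step 1 ('0'): [0]
Step 2 ('dup'): [0, 0]
Step 3 ('sub'): [0]
Step 4 ('neg'): [0]
Step 5 ('dup'): [0, 0]
Step 6 ('eq'): [1]
Step 7 ('dup'): [1, 1]
Step 8 ('sub'): [0]
Step 9 ('neg'): [0]

Answer: [0]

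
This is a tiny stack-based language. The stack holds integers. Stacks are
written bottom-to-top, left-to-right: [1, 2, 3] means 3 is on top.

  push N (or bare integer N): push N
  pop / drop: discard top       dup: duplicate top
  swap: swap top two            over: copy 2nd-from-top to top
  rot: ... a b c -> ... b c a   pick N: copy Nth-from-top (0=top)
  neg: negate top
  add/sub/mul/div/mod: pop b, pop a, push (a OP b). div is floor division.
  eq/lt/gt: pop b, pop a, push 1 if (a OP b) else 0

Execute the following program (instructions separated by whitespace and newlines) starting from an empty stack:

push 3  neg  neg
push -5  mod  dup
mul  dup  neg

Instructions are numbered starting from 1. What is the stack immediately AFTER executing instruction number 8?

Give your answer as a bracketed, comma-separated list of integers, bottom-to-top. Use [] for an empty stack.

Step 1 ('push 3'): [3]
Step 2 ('neg'): [-3]
Step 3 ('neg'): [3]
Step 4 ('push -5'): [3, -5]
Step 5 ('mod'): [-2]
Step 6 ('dup'): [-2, -2]
Step 7 ('mul'): [4]
Step 8 ('dup'): [4, 4]

Answer: [4, 4]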